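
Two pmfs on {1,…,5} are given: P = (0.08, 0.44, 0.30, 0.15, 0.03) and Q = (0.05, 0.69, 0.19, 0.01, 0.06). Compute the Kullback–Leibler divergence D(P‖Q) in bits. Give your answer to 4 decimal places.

0.5224 bits

D(P‖Q) = Σ p·log₂(p/q).
  0.08·log₂(0.08/0.05) = 0.05425
  0.44·log₂(0.44/0.69) = -0.28560
  0.30·log₂(0.30/0.19) = 0.19769
  0.15·log₂(0.15/0.01) = 0.58603
  0.03·log₂(0.03/0.06) = -0.03000
D(P‖Q) = 0.5224 bits.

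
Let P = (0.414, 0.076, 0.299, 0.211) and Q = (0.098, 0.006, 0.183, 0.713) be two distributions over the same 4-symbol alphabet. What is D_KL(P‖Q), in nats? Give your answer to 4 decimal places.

0.6794 nats

D(P‖Q) = Σ p·ln(p/q).
  0.414·ln(0.414/0.098) = 0.59653
  0.076·ln(0.076/0.006) = 0.19296
  0.299·ln(0.299/0.183) = 0.14680
  0.211·ln(0.211/0.713) = -0.25692
D(P‖Q) = 0.6794 nats.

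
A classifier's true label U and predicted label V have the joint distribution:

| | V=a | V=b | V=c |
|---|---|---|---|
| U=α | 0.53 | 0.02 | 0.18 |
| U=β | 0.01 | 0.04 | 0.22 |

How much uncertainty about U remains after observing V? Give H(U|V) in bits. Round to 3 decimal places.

Marginals: p(U) = (0.7300, 0.2700), p(V) = (0.5400, 0.0600, 0.4000).
H(U|V) = Σ p(V) · H(U|V=·).
  V=a: p=0.5400, H(U|V=a) = 0.1330
  V=b: p=0.0600, H(U|V=b) = 0.9183
  V=c: p=0.4000, H(U|V=c) = 0.9928
Weighted sum = 0.524 bits.

0.524 bits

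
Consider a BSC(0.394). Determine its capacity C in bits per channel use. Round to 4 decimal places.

0.0327 bits

Binary symmetric channel: C = 1 − h₂(ε) where h₂ is the binary entropy function.
h₂(0.394) = −0.394·log₂0.394 − 0.606·log₂0.606 = 0.9673.
C = 1 − 0.9673 = 0.0327 bits per channel use.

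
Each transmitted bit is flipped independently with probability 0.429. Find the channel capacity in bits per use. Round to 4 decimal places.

0.0146 bits

Binary symmetric channel: C = 1 − h₂(ε) where h₂ is the binary entropy function.
h₂(0.429) = −0.429·log₂0.429 − 0.571·log₂0.571 = 0.9854.
C = 1 − 0.9854 = 0.0146 bits per channel use.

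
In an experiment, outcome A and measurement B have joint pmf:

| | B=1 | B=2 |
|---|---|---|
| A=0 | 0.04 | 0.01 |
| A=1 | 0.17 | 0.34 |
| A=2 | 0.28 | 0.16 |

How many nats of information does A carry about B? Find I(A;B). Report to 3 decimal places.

0.055 nats

Marginals: p(A) = (0.0500, 0.5100, 0.4400), p(B) = (0.4900, 0.5100).
I(A;B) = H(A) + H(B) − H(A,B).
H(A) = 0.8544, H(B) = 0.6929, H(A,B) = 1.4925.
I(A;B) = 0.8544 + 0.6929 − 1.4925 = 0.055 nats.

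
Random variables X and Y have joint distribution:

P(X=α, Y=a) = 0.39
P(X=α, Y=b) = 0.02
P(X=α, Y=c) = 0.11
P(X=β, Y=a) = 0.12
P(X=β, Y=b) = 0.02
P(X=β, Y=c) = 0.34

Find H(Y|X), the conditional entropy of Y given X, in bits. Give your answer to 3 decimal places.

1.003 bits

Marginals: p(X) = (0.5200, 0.4800), p(Y) = (0.5100, 0.0400, 0.4500).
H(Y|X) = Σ p(X) · H(Y|X=·).
  X=α: p=0.5200, H(Y|X=α) = 0.9661
  X=β: p=0.4800, H(Y|X=β) = 1.0434
Weighted sum = 1.003 bits.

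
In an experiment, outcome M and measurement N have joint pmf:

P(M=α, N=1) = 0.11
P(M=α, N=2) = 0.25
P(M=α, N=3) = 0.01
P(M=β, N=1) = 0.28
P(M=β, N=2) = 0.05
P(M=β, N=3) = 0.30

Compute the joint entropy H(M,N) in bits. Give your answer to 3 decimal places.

2.168 bits

H(M,N) = −Σ p(x,y)·log₂ p(x,y) over all 6 cells.
  cell (α,1): −0.11·log₂0.11 = 0.3503
  cell (α,2): −0.25·log₂0.25 = 0.5000
  cell (α,3): −0.01·log₂0.01 = 0.0664
  cell (β,1): −0.28·log₂0.28 = 0.5142
  cell (β,2): −0.05·log₂0.05 = 0.2161
  cell (β,3): −0.30·log₂0.30 = 0.5211
Sum = 2.168 bits.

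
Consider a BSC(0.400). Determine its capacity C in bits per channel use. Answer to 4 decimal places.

0.0290 bits

Binary symmetric channel: C = 1 − h₂(ε) where h₂ is the binary entropy function.
h₂(0.400) = −0.400·log₂0.400 − 0.600·log₂0.600 = 0.9710.
C = 1 − 0.9710 = 0.0290 bits per channel use.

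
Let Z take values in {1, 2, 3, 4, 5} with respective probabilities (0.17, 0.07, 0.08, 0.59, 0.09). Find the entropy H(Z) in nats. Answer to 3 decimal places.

1.217 nats

H(Z) = −Σ p·ln p.
  −(0.17)·ln(0.17) = 0.3012
  −(0.07)·ln(0.07) = 0.1861
  −(0.08)·ln(0.08) = 0.2021
  −(0.59)·ln(0.59) = 0.3113
  −(0.09)·ln(0.09) = 0.2167
Sum: 0.3012 + 0.1861 + 0.2021 + 0.3113 + 0.2167 = 1.217 nats.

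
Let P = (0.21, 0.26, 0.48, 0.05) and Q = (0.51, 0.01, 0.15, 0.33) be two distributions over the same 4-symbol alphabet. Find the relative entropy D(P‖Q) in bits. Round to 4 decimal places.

D(P‖Q) = Σ p·log₂(p/q).
  0.21·log₂(0.21/0.51) = -0.26882
  0.26·log₂(0.26/0.01) = 1.22211
  0.48·log₂(0.48/0.15) = 0.80547
  0.05·log₂(0.05/0.33) = -0.13612
D(P‖Q) = 1.6226 bits.

1.6226 bits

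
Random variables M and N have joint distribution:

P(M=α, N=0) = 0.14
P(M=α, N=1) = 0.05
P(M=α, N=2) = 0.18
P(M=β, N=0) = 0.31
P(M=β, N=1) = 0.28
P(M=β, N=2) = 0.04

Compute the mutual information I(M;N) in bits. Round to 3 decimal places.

Marginals: p(M) = (0.3700, 0.6300), p(N) = (0.4500, 0.3300, 0.2200).
I(M;N) = Σ p(x,y)·log₂[p(x,y)/(p(x)p(y))].
  (α,0): 0.14·log₂(0.8408) = -0.0350
  (α,1): 0.05·log₂(0.4095) = -0.0644
  (α,2): 0.18·log₂(2.2113) = 0.2061
  (β,0): 0.31·log₂(1.0935) = 0.0400
  (β,1): 0.28·log₂(1.3468) = 0.1203
  (β,2): 0.04·log₂(0.2886) = -0.0717
Sum = 0.195 bits.

0.195 bits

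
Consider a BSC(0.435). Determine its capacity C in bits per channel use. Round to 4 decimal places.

0.0122 bits

Binary symmetric channel: C = 1 − h₂(ε) where h₂ is the binary entropy function.
h₂(0.435) = −0.435·log₂0.435 − 0.565·log₂0.565 = 0.9878.
C = 1 − 0.9878 = 0.0122 bits per channel use.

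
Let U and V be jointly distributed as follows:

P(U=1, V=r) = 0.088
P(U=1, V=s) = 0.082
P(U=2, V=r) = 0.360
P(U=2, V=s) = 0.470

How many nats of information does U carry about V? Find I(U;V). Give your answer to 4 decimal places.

Marginals: p(U) = (0.1700, 0.8300), p(V) = (0.4480, 0.5520).
I(U;V) = Σ p(x,y)·ln[p(x,y)/(p(x)p(y))].
  (1,r): 0.088·ln(1.1555) = 0.01272
  (1,s): 0.082·ln(0.8738) = -0.01106
  (2,r): 0.360·ln(0.9682) = -0.01165
  (2,s): 0.470·ln(1.0258) = 0.01199
Sum = 0.0020 nats.

0.0020 nats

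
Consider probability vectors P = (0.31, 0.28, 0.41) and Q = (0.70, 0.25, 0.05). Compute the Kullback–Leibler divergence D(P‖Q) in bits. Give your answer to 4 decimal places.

D(P‖Q) = Σ p·log₂(p/q).
  0.31·log₂(0.31/0.70) = -0.36428
  0.28·log₂(0.28/0.25) = 0.04578
  0.41·log₂(0.41/0.05) = 1.24461
D(P‖Q) = 0.9261 bits.

0.9261 bits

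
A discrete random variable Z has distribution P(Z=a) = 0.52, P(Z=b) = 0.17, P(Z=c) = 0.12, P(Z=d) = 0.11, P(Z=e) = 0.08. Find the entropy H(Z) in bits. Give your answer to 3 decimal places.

1.934 bits

H(Z) = −Σ p·log₂ p.
  −(0.52)·log₂(0.52) = 0.4906
  −(0.17)·log₂(0.17) = 0.4346
  −(0.12)·log₂(0.12) = 0.3671
  −(0.11)·log₂(0.11) = 0.3503
  −(0.08)·log₂(0.08) = 0.2915
Sum: 0.4906 + 0.4346 + 0.3671 + 0.3503 + 0.2915 = 1.934 bits.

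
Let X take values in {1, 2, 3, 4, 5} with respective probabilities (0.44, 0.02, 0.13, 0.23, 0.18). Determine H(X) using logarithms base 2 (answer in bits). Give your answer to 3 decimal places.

1.950 bits

H(X) = −Σ p·log₂ p.
  −(0.44)·log₂(0.44) = 0.5211
  −(0.02)·log₂(0.02) = 0.1129
  −(0.13)·log₂(0.13) = 0.3826
  −(0.23)·log₂(0.23) = 0.4877
  −(0.18)·log₂(0.18) = 0.4453
Sum: 0.5211 + 0.1129 + 0.3826 + 0.4877 + 0.4453 = 1.950 bits.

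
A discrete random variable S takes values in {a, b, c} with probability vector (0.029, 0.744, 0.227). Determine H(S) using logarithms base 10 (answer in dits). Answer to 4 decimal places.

0.2863 dits

H(S) = −Σ p·log₁₀ p.
  −(0.029)·log₁₀(0.029) = 0.04459
  −(0.744)·log₁₀(0.744) = 0.09555
  −(0.227)·log₁₀(0.227) = 0.14618
Sum: 0.04459 + 0.09555 + 0.14618 = 0.2863 dits.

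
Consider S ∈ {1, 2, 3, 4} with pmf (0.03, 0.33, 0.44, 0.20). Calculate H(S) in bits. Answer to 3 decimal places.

1.665 bits

H(S) = −Σ p·log₂ p.
  −(0.03)·log₂(0.03) = 0.1518
  −(0.33)·log₂(0.33) = 0.5278
  −(0.44)·log₂(0.44) = 0.5211
  −(0.20)·log₂(0.20) = 0.4644
Sum: 0.1518 + 0.5278 + 0.5211 + 0.4644 = 1.665 bits.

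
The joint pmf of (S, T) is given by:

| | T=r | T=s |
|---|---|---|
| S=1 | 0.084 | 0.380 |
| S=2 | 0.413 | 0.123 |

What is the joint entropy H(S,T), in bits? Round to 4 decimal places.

1.7294 bits

H(S,T) = −Σ p(x,y)·log₂ p(x,y) over all 4 cells.
  cell (1,r): −0.084·log₂0.084 = 0.30017
  cell (1,s): −0.380·log₂0.380 = 0.53045
  cell (2,r): −0.413·log₂0.413 = 0.52690
  cell (2,s): −0.123·log₂0.123 = 0.37186
Sum = 1.7294 bits.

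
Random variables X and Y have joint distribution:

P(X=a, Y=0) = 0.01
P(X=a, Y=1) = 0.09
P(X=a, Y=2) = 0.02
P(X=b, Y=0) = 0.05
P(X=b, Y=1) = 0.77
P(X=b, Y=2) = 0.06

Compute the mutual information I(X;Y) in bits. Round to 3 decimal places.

0.010 bits

Marginals: p(X) = (0.1200, 0.8800), p(Y) = (0.0600, 0.8600, 0.0800).
I(X;Y) = H(X) + H(Y) − H(X,Y).
H(X) = 0.5294, H(Y) = 0.7222, H(X,Y) = 1.2419.
I(X;Y) = 0.5294 + 0.7222 − 1.2419 = 0.010 bits.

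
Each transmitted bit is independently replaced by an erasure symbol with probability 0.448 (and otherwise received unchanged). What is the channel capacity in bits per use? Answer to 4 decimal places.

0.5520 bits

Binary erasure channel: capacity C = 1 − ε.
C = 1 − 0.448 = 0.5520 bits per channel use.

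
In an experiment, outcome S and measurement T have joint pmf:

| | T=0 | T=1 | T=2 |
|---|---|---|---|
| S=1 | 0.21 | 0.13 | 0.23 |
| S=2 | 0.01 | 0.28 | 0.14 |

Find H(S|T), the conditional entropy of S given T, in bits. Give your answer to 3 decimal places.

Marginals: p(S) = (0.5700, 0.4300), p(T) = (0.2200, 0.4100, 0.3700).
H(S|T) = Σ p(T) · H(S|T=·).
  T=0: p=0.2200, H(S|T=0) = 0.2668
  T=1: p=0.4100, H(S|T=1) = 0.9012
  T=2: p=0.3700, H(S|T=2) = 0.9569
Weighted sum = 0.782 bits.

0.782 bits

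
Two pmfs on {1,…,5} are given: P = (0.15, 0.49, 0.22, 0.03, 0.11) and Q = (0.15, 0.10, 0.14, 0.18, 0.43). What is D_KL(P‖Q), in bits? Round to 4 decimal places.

0.9730 bits

D(P‖Q) = Σ p·log₂(p/q).
  0.15·log₂(0.15/0.15) = 0.00000
  0.49·log₂(0.49/0.10) = 1.12346
  0.22·log₂(0.22/0.14) = 0.14346
  0.03·log₂(0.03/0.18) = -0.07755
  0.11·log₂(0.11/0.43) = -0.21635
D(P‖Q) = 0.9730 bits.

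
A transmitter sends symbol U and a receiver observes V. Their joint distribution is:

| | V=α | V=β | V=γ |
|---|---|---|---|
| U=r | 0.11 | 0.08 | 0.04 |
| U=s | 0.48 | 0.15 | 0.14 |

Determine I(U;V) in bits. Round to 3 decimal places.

Marginals: p(U) = (0.2300, 0.7700), p(V) = (0.5900, 0.2300, 0.1800).
I(U;V) = H(U) + H(V) − H(U,V).
H(U) = 0.7780, H(V) = 1.3821, H(U,V) = 2.1435.
I(U;V) = 0.7780 + 1.3821 − 2.1435 = 0.017 bits.

0.017 bits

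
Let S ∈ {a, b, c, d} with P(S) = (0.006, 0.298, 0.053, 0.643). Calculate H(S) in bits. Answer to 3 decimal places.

H(S) = −Σ p·log₂ p.
  −(0.006)·log₂(0.006) = 0.0443
  −(0.298)·log₂(0.298) = 0.5205
  −(0.053)·log₂(0.053) = 0.2246
  −(0.643)·log₂(0.643) = 0.4097
Sum: 0.0443 + 0.5205 + 0.2246 + 0.4097 = 1.199 bits.

1.199 bits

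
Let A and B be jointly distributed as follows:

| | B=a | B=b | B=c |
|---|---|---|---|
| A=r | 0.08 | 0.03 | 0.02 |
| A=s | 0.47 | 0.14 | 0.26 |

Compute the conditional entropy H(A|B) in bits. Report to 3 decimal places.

Chain rule: H(A|B) = H(A,B) − H(B).
Marginals: p(A) = (0.1300, 0.8700), p(B) = (0.5500, 0.1700, 0.2800).
H(A,B) = 1.9705 bits; H(B) = 1.4232 bits.
H(A|B) = 1.9705 − 1.4232 = 0.547 bits.

0.547 bits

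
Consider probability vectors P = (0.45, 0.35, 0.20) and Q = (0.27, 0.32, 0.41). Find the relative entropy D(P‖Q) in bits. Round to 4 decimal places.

0.1698 bits

D(P‖Q) = Σ p·log₂(p/q).
  0.45·log₂(0.45/0.27) = 0.33163
  0.35·log₂(0.35/0.32) = 0.04525
  0.20·log₂(0.20/0.41) = -0.20712
D(P‖Q) = 0.1698 bits.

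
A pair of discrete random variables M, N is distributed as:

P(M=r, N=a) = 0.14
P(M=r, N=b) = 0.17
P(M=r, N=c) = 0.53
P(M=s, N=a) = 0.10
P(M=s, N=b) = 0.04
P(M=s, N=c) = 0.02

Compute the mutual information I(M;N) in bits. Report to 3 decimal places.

0.128 bits

Marginals: p(M) = (0.8400, 0.1600), p(N) = (0.2400, 0.2100, 0.5500).
I(M;N) = Σ p(x,y)·log₂[p(x,y)/(p(x)p(y))].
  (r,a): 0.14·log₂(0.6944) = -0.0736
  (r,b): 0.17·log₂(0.9637) = -0.0091
  (r,c): 0.53·log₂(1.1472) = 0.1050
  (s,a): 0.10·log₂(2.6042) = 0.1381
  (s,b): 0.04·log₂(1.1905) = 0.0101
  (s,c): 0.02·log₂(0.2273) = -0.0428
Sum = 0.128 bits.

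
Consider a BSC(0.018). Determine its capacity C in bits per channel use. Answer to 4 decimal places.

Binary symmetric channel: C = 1 − h₂(ε) where h₂ is the binary entropy function.
h₂(0.018) = −0.018·log₂0.018 − 0.982·log₂0.982 = 0.1301.
C = 1 − 0.1301 = 0.8699 bits per channel use.

0.8699 bits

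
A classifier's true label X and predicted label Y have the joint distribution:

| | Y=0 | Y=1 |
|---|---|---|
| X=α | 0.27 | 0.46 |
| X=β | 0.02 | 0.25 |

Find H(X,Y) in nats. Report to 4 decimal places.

1.1355 nats

H(X,Y) = −Σ p(x,y)·ln p(x,y) over all 4 cells.
  cell (α,0): −0.27·ln0.27 = 0.35352
  cell (α,1): −0.46·ln0.46 = 0.35720
  cell (β,0): −0.02·ln0.02 = 0.07824
  cell (β,1): −0.25·ln0.25 = 0.34657
Sum = 1.1355 nats.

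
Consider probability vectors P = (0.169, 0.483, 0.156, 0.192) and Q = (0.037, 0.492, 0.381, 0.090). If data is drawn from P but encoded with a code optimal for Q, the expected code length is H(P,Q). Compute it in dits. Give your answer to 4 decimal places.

H(P,Q) = −Σ p·log₁₀ q.
  −0.169·log₁₀(0.037) = 0.24197
  −0.483·log₁₀(0.492) = 0.14878
  −0.156·log₁₀(0.381) = 0.06538
  −0.192·log₁₀(0.090) = 0.20079
H(P,Q) = 0.6569 dits.

0.6569 dits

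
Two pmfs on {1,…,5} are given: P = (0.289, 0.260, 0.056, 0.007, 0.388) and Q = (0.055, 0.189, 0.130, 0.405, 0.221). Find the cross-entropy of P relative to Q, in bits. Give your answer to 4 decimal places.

H(P,Q) = −Σ p·log₂ q.
  −0.289·log₂(0.055) = 1.20930
  −0.260·log₂(0.189) = 0.62492
  −0.056·log₂(0.130) = 0.16483
  −0.007·log₂(0.405) = 0.00913
  −0.388·log₂(0.221) = 0.84502
H(P,Q) = 2.8532 bits.

2.8532 bits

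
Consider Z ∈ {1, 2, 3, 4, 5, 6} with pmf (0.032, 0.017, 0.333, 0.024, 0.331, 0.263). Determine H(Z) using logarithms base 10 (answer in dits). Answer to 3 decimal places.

0.587 dits

H(Z) = −Σ p·log₁₀ p.
  −(0.032)·log₁₀(0.032) = 0.0478
  −(0.017)·log₁₀(0.017) = 0.0301
  −(0.333)·log₁₀(0.333) = 0.1590
  −(0.024)·log₁₀(0.024) = 0.0389
  −(0.331)·log₁₀(0.331) = 0.1589
  −(0.263)·log₁₀(0.263) = 0.1526
Sum: 0.0478 + 0.0301 + 0.1590 + 0.0389 + 0.1589 + 0.1526 = 0.587 dits.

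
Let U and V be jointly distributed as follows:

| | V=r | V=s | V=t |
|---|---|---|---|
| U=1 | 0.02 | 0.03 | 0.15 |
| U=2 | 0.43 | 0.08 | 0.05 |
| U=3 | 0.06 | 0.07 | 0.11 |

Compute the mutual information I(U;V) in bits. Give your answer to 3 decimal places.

0.323 bits

Marginals: p(U) = (0.2000, 0.5600, 0.2400), p(V) = (0.5100, 0.1800, 0.3100).
I(U;V) = Σ p(x,y)·log₂[p(x,y)/(p(x)p(y))].
  (1,r): 0.02·log₂(0.1961) = -0.0470
  (1,s): 0.03·log₂(0.8333) = -0.0079
  (1,t): 0.15·log₂(2.4194) = 0.1912
  (2,r): 0.43·log₂(1.5056) = 0.2538
  (2,s): 0.08·log₂(0.7937) = -0.0267
  (2,t): 0.05·log₂(0.2880) = -0.0898
  (3,r): 0.06·log₂(0.4902) = -0.0617
  (3,s): 0.07·log₂(1.6204) = 0.0487
  (3,t): 0.11·log₂(1.4785) = 0.0621
Sum = 0.323 bits.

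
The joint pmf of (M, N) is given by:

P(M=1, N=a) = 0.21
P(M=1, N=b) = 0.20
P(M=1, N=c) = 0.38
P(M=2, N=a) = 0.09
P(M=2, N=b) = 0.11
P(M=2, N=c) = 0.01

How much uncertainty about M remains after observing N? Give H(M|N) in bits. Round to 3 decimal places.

Chain rule: H(M|N) = H(M,N) − H(N).
Marginals: p(M) = (0.7900, 0.2100), p(N) = (0.3000, 0.3100, 0.3900).
H(M,N) = 2.1970 bits; H(N) = 1.5747 bits.
H(M|N) = 2.1970 − 1.5747 = 0.622 bits.

0.622 bits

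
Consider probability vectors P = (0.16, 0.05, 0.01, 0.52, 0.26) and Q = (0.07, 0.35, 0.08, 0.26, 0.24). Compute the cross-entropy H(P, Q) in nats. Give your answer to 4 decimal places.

1.5748 nats

H(P,Q) = −Σ p·ln q.
  −0.16·ln(0.07) = 0.42548
  −0.05·ln(0.35) = 0.05249
  −0.01·ln(0.08) = 0.02526
  −0.52·ln(0.26) = 0.70048
  −0.26·ln(0.24) = 0.37105
H(P,Q) = 1.5748 nats.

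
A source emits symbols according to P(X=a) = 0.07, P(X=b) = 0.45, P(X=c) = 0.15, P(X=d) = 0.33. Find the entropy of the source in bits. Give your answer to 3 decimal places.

1.725 bits

H(X) = −Σ p·log₂ p.
  −(0.07)·log₂(0.07) = 0.2686
  −(0.45)·log₂(0.45) = 0.5184
  −(0.15)·log₂(0.15) = 0.4105
  −(0.33)·log₂(0.33) = 0.5278
Sum: 0.2686 + 0.5184 + 0.4105 + 0.5278 = 1.725 bits.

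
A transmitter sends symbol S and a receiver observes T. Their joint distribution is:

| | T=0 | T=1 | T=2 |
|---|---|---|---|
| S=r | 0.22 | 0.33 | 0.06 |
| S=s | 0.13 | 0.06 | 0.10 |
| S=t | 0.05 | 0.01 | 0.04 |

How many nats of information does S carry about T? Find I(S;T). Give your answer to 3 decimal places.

0.089 nats

Marginals: p(S) = (0.6100, 0.2900, 0.1000), p(T) = (0.4000, 0.4000, 0.2000).
I(S;T) = Σ p(x,y)·ln[p(x,y)/(p(x)p(y))].
  (r,0): 0.22·ln(0.9016) = -0.0228
  (r,1): 0.33·ln(1.3525) = 0.0996
  (r,2): 0.06·ln(0.4918) = -0.0426
  (s,0): 0.13·ln(1.1207) = 0.0148
  (s,1): 0.06·ln(0.5172) = -0.0396
  (s,2): 0.10·ln(1.7241) = 0.0545
  (t,0): 0.05·ln(1.2500) = 0.0112
  (t,1): 0.01·ln(0.2500) = -0.0139
  (t,2): 0.04·ln(2.0000) = 0.0277
Sum = 0.089 nats.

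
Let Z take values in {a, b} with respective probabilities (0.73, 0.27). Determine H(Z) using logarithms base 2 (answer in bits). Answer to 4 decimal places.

0.8415 bits

H(Z) = −Σ p·log₂ p.
  −(0.73)·log₂(0.73) = 0.33144
  −(0.27)·log₂(0.27) = 0.51002
Sum: 0.33144 + 0.51002 = 0.8415 bits.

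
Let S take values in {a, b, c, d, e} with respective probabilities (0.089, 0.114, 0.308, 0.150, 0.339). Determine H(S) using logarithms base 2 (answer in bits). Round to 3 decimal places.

H(S) = −Σ p·log₂ p.
  −(0.089)·log₂(0.089) = 0.3106
  −(0.114)·log₂(0.114) = 0.3571
  −(0.308)·log₂(0.308) = 0.5233
  −(0.150)·log₂(0.150) = 0.4105
  −(0.339)·log₂(0.339) = 0.5291
Sum: 0.3106 + 0.3571 + 0.5233 + 0.4105 + 0.5291 = 2.131 bits.

2.131 bits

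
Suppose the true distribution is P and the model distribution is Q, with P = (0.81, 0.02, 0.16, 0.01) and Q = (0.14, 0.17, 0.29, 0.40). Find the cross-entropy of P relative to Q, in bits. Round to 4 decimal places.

H(P,Q) = −Σ p·log₂ q.
  −0.81·log₂(0.14) = 2.29757
  −0.02·log₂(0.17) = 0.05113
  −0.16·log₂(0.29) = 0.28574
  −0.01·log₂(0.40) = 0.01322
H(P,Q) = 2.6477 bits.

2.6477 bits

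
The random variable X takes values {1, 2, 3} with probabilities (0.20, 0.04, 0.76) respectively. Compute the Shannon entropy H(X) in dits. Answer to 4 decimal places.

H(X) = −Σ p·log₁₀ p.
  −(0.20)·log₁₀(0.20) = 0.13979
  −(0.04)·log₁₀(0.04) = 0.05592
  −(0.76)·log₁₀(0.76) = 0.09058
Sum: 0.13979 + 0.05592 + 0.09058 = 0.2863 dits.

0.2863 dits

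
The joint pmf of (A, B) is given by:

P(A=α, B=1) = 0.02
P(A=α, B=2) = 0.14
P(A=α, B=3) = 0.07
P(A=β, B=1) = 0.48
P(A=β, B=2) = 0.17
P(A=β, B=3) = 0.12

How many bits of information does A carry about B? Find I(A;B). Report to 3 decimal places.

0.169 bits

Marginals: p(A) = (0.2300, 0.7700), p(B) = (0.5000, 0.3100, 0.1900).
I(A;B) = Σ p(x,y)·log₂[p(x,y)/(p(x)p(y))].
  (α,1): 0.02·log₂(0.1739) = -0.0505
  (α,2): 0.14·log₂(1.9635) = 0.1363
  (α,3): 0.07·log₂(1.6018) = 0.0476
  (β,1): 0.48·log₂(1.2468) = 0.1527
  (β,2): 0.17·log₂(0.7122) = -0.0832
  (β,3): 0.12·log₂(0.8202) = -0.0343
Sum = 0.169 bits.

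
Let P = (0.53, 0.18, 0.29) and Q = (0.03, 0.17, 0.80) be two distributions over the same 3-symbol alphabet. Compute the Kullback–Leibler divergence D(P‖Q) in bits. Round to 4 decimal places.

D(P‖Q) = Σ p·log₂(p/q).
  0.53·log₂(0.53/0.03) = 2.19577
  0.18·log₂(0.18/0.17) = 0.01484
  0.29·log₂(0.29/0.80) = -0.42454
D(P‖Q) = 1.7861 bits.

1.7861 bits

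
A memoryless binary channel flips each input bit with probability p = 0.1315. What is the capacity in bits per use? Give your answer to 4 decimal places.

0.4385 bits

Binary symmetric channel: C = 1 − h₂(ε) where h₂ is the binary entropy function.
h₂(0.1315) = −0.1315·log₂0.1315 − 0.8685·log₂0.8685 = 0.5615.
C = 1 − 0.5615 = 0.4385 bits per channel use.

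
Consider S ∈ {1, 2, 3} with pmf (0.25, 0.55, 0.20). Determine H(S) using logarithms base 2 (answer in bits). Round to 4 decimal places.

H(S) = −Σ p·log₂ p.
  −(0.25)·log₂(0.25) = 0.50000
  −(0.55)·log₂(0.55) = 0.47437
  −(0.20)·log₂(0.20) = 0.46439
Sum: 0.50000 + 0.47437 + 0.46439 = 1.4388 bits.

1.4388 bits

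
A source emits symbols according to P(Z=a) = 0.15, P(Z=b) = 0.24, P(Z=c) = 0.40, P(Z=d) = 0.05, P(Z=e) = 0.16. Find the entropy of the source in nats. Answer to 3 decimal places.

H(Z) = −Σ p·ln p.
  −(0.15)·ln(0.15) = 0.2846
  −(0.24)·ln(0.24) = 0.3425
  −(0.40)·ln(0.40) = 0.3665
  −(0.05)·ln(0.05) = 0.1498
  −(0.16)·ln(0.16) = 0.2932
Sum: 0.2846 + 0.3425 + 0.3665 + 0.1498 + 0.2932 = 1.437 nats.

1.437 nats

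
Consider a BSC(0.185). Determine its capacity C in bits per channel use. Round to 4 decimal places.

0.3091 bits

Binary symmetric channel: C = 1 − h₂(ε) where h₂ is the binary entropy function.
h₂(0.185) = −0.185·log₂0.185 − 0.815·log₂0.815 = 0.6909.
C = 1 − 0.6909 = 0.3091 bits per channel use.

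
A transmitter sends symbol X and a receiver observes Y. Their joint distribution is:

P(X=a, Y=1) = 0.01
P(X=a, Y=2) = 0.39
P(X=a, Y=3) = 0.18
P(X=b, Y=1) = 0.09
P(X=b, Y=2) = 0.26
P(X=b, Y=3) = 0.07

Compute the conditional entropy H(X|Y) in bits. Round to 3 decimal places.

0.892 bits

Chain rule: H(X|Y) = H(X,Y) − H(Y).
Marginals: p(X) = (0.5800, 0.4200), p(Y) = (0.1000, 0.6500, 0.2500).
H(X,Y) = 2.1280 bits; H(Y) = 1.2362 bits.
H(X|Y) = 2.1280 − 1.2362 = 0.892 bits.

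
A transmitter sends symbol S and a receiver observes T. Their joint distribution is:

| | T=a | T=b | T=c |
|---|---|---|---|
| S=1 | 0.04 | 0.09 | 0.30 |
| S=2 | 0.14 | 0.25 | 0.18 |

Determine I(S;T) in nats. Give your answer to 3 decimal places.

0.074 nats

Marginals: p(S) = (0.4300, 0.5700), p(T) = (0.1800, 0.3400, 0.4800).
I(S;T) = Σ p(x,y)·ln[p(x,y)/(p(x)p(y))].
  (1,a): 0.04·ln(0.5168) = -0.0264
  (1,b): 0.09·ln(0.6156) = -0.0437
  (1,c): 0.30·ln(1.4535) = 0.1122
  (2,a): 0.14·ln(1.3645) = 0.0435
  (2,b): 0.25·ln(1.2900) = 0.0637
  (2,c): 0.18·ln(0.6579) = -0.0754
Sum = 0.074 nats.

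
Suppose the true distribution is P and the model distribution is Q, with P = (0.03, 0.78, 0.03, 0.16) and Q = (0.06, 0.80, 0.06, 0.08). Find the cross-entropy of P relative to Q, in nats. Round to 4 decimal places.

H(P,Q) = −Σ p·ln q.
  −0.03·ln(0.06) = 0.08440
  −0.78·ln(0.80) = 0.17405
  −0.03·ln(0.06) = 0.08440
  −0.16·ln(0.08) = 0.40412
H(P,Q) = 0.7470 nats.

0.7470 nats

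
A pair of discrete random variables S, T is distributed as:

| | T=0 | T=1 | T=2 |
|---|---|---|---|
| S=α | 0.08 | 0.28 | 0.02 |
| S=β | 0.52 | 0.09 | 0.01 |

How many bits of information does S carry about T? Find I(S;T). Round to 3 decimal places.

0.294 bits

Marginals: p(S) = (0.3800, 0.6200), p(T) = (0.6000, 0.3700, 0.0300).
I(S;T) = Σ p(x,y)·log₂[p(x,y)/(p(x)p(y))].
  (α,0): 0.08·log₂(0.3509) = -0.1209
  (α,1): 0.28·log₂(1.9915) = 0.2783
  (α,2): 0.02·log₂(1.7544) = 0.0162
  (β,0): 0.52·log₂(1.3978) = 0.2513
  (β,1): 0.09·log₂(0.3923) = -0.1215
  (β,2): 0.01·log₂(0.5376) = -0.0090
Sum = 0.294 bits.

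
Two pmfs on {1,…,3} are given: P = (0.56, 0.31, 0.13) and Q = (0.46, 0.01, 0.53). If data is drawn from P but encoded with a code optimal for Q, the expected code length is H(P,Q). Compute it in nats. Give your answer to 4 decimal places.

H(P,Q) = −Σ p·ln q.
  −0.56·ln(0.46) = 0.43486
  −0.31·ln(0.01) = 1.42760
  −0.13·ln(0.53) = 0.08253
H(P,Q) = 1.9450 nats.

1.9450 nats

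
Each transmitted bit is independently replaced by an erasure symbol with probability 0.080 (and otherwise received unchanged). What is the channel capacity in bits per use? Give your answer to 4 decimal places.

Binary erasure channel: capacity C = 1 − ε.
C = 1 − 0.080 = 0.9200 bits per channel use.

0.9200 bits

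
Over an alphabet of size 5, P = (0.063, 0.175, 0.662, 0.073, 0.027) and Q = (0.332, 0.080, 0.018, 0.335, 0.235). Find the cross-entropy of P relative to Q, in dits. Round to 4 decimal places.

1.4288 dits

H(P,Q) = −Σ p·log₁₀ q.
  −0.063·log₁₀(0.332) = 0.03017
  −0.175·log₁₀(0.080) = 0.19196
  −0.662·log₁₀(0.018) = 1.15501
  −0.073·log₁₀(0.335) = 0.03467
  −0.027·log₁₀(0.235) = 0.01698
H(P,Q) = 1.4288 dits.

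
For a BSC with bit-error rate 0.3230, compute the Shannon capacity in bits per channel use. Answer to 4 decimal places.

Binary symmetric channel: C = 1 − h₂(ε) where h₂ is the binary entropy function.
h₂(0.3230) = −0.3230·log₂0.3230 − 0.6770·log₂0.6770 = 0.9076.
C = 1 − 0.9076 = 0.0924 bits per channel use.

0.0924 bits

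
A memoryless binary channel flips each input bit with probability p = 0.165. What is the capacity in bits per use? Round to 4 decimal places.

0.3539 bits

Binary symmetric channel: C = 1 − h₂(ε) where h₂ is the binary entropy function.
h₂(0.165) = −0.165·log₂0.165 − 0.835·log₂0.835 = 0.6461.
C = 1 − 0.6461 = 0.3539 bits per channel use.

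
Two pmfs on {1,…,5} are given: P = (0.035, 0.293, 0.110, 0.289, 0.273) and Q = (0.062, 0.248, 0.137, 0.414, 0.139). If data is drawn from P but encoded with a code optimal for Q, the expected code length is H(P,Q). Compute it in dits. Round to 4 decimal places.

0.6593 dits

H(P,Q) = −Σ p·log₁₀ q.
  −0.035·log₁₀(0.062) = 0.04227
  −0.293·log₁₀(0.248) = 0.17743
  −0.110·log₁₀(0.137) = 0.09496
  −0.289·log₁₀(0.414) = 0.11069
  −0.273·log₁₀(0.139) = 0.23396
H(P,Q) = 0.6593 dits.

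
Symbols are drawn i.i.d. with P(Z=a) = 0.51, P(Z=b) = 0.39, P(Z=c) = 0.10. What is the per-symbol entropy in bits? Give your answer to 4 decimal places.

H(Z) = −Σ p·log₂ p.
  −(0.51)·log₂(0.51) = 0.49543
  −(0.39)·log₂(0.39) = 0.52980
  −(0.10)·log₂(0.10) = 0.33219
Sum: 0.49543 + 0.52980 + 0.33219 = 1.3574 bits.

1.3574 bits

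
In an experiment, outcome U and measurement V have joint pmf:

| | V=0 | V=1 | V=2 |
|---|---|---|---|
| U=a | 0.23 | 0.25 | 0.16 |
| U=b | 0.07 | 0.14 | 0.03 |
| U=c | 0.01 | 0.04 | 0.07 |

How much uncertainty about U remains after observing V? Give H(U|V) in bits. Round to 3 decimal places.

1.196 bits

Chain rule: H(U|V) = H(U,V) − H(V).
Marginals: p(U) = (0.6400, 0.2400, 0.1200), p(V) = (0.3100, 0.4300, 0.2600).
H(U,V) = 2.7489 bits; H(V) = 1.5526 bits.
H(U|V) = 2.7489 − 1.5526 = 1.196 bits.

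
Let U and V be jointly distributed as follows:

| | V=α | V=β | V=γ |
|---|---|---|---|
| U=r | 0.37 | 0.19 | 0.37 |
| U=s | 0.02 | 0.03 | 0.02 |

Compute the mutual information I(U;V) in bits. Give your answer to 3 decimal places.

Marginals: p(U) = (0.9300, 0.0700), p(V) = (0.3900, 0.2200, 0.3900).
I(U;V) = Σ p(x,y)·log₂[p(x,y)/(p(x)p(y))].
  (r,α): 0.37·log₂(1.0201) = 0.0106
  (r,β): 0.19·log₂(0.9286) = -0.0203
  (r,γ): 0.37·log₂(1.0201) = 0.0106
  (s,α): 0.02·log₂(0.7326) = -0.0090
  (s,β): 0.03·log₂(1.9481) = 0.0289
  (s,γ): 0.02·log₂(0.7326) = -0.0090
Sum = 0.012 bits.

0.012 bits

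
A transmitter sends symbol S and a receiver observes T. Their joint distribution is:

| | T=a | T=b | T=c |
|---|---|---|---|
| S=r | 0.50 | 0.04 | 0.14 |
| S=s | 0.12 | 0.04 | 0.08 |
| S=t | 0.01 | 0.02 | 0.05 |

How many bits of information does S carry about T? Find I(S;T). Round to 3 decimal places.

0.104 bits

Marginals: p(S) = (0.6800, 0.2400, 0.0800), p(T) = (0.6300, 0.1000, 0.2700).
I(S;T) = H(S) + H(T) − H(S,T).
H(S) = 1.1640, H(T) = 1.2622, H(S,T) = 2.3226.
I(S;T) = 1.1640 + 1.2622 − 2.3226 = 0.104 bits.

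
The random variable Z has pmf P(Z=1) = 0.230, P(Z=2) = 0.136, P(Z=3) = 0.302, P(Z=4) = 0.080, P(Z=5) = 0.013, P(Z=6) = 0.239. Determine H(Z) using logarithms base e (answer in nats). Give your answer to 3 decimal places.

H(Z) = −Σ p·ln p.
  −(0.230)·ln(0.230) = 0.3380
  −(0.136)·ln(0.136) = 0.2713
  −(0.302)·ln(0.302) = 0.3616
  −(0.080)·ln(0.080) = 0.2021
  −(0.013)·ln(0.013) = 0.0565
  −(0.239)·ln(0.239) = 0.3421
Sum: 0.3380 + 0.2713 + 0.3616 + 0.2021 + 0.0565 + 0.3421 = 1.572 nats.

1.572 nats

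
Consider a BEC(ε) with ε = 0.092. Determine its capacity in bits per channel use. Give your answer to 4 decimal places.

0.9080 bits

Binary erasure channel: capacity C = 1 − ε.
C = 1 − 0.092 = 0.9080 bits per channel use.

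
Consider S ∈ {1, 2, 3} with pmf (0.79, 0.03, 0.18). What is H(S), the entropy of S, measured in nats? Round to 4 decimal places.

H(S) = −Σ p·ln p.
  −(0.79)·ln(0.79) = 0.18622
  −(0.03)·ln(0.03) = 0.10520
  −(0.18)·ln(0.18) = 0.30866
Sum: 0.18622 + 0.10520 + 0.30866 = 0.6001 nats.

0.6001 nats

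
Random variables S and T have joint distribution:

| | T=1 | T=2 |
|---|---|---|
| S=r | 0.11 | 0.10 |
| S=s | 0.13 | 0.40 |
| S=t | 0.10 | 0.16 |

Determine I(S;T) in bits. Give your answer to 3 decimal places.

0.039 bits

Marginals: p(S) = (0.2100, 0.5300, 0.2600), p(T) = (0.3400, 0.6600).
I(S;T) = H(S) + H(T) − H(S,T).
H(S) = 1.4636, H(T) = 0.9248, H(S,T) = 2.3491.
I(S;T) = 1.4636 + 0.9248 − 2.3491 = 0.039 bits.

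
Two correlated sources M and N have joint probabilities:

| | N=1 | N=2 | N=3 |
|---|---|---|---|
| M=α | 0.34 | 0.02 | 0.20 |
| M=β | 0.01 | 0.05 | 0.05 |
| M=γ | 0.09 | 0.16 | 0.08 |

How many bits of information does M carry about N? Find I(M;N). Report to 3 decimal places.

Marginals: p(M) = (0.5600, 0.1100, 0.3300), p(N) = (0.4400, 0.2300, 0.3300).
I(M;N) = Σ p(x,y)·log₂[p(x,y)/(p(x)p(y))].
  (α,1): 0.34·log₂(1.3799) = 0.1579
  (α,2): 0.02·log₂(0.1553) = -0.0537
  (α,3): 0.20·log₂(1.0823) = 0.0228
  (β,1): 0.01·log₂(0.2066) = -0.0228
  (β,2): 0.05·log₂(1.9763) = 0.0491
  (β,3): 0.05·log₂(1.3774) = 0.0231
  (γ,1): 0.09·log₂(0.6198) = -0.0621
  (γ,2): 0.16·log₂(2.1080) = 0.1721
  (γ,3): 0.08·log₂(0.7346) = -0.0356
Sum = 0.251 bits.

0.251 bits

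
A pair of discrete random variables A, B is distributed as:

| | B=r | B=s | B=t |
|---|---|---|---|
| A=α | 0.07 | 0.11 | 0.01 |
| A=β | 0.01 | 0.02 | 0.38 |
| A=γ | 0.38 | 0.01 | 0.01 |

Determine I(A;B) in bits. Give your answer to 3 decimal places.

Marginals: p(A) = (0.1900, 0.4100, 0.4000), p(B) = (0.4600, 0.1400, 0.4000).
I(A;B) = Σ p(x,y)·log₂[p(x,y)/(p(x)p(y))].
  (α,r): 0.07·log₂(0.8009) = -0.0224
  (α,s): 0.11·log₂(4.1353) = 0.2253
  (α,t): 0.01·log₂(0.1316) = -0.0293
  (β,r): 0.01·log₂(0.0530) = -0.0424
  (β,s): 0.02·log₂(0.3484) = -0.0304
  (β,t): 0.38·log₂(2.3171) = 0.4607
  (γ,r): 0.38·log₂(2.0652) = 0.3976
  (γ,s): 0.01·log₂(0.1786) = -0.0249
  (γ,t): 0.01·log₂(0.0625) = -0.0400
Sum = 0.894 bits.

0.894 bits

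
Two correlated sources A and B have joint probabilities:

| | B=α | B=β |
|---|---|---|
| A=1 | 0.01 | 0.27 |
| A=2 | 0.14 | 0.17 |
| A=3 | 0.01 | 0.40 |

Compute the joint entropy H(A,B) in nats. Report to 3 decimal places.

1.389 nats

H(A,B) = −Σ p(x,y)·ln p(x,y) over all 6 cells.
  cell (1,α): −0.01·ln0.01 = 0.0461
  cell (1,β): −0.27·ln0.27 = 0.3535
  cell (2,α): −0.14·ln0.14 = 0.2753
  cell (2,β): −0.17·ln0.17 = 0.3012
  cell (3,α): −0.01·ln0.01 = 0.0461
  cell (3,β): −0.40·ln0.40 = 0.3665
Sum = 1.389 nats.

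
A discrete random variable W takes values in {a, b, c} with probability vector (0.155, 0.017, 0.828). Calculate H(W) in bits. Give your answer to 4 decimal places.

H(W) = −Σ p·log₂ p.
  −(0.155)·log₂(0.155) = 0.41690
  −(0.017)·log₂(0.017) = 0.09993
  −(0.828)·log₂(0.828) = 0.22546
Sum: 0.41690 + 0.09993 + 0.22546 = 0.7423 bits.

0.7423 bits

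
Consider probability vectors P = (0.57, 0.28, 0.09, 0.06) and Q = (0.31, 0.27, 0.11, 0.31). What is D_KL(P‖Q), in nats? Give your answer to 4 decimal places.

D(P‖Q) = Σ p·ln(p/q).
  0.57·ln(0.57/0.31) = 0.34717
  0.28·ln(0.28/0.27) = 0.01018
  0.09·ln(0.09/0.11) = -0.01806
  0.06·ln(0.06/0.31) = -0.09853
D(P‖Q) = 0.2408 nats.

0.2408 nats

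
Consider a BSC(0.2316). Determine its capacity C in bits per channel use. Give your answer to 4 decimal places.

0.2192 bits

Binary symmetric channel: C = 1 − h₂(ε) where h₂ is the binary entropy function.
h₂(0.2316) = −0.2316·log₂0.2316 − 0.7684·log₂0.7684 = 0.7808.
C = 1 − 0.7808 = 0.2192 bits per channel use.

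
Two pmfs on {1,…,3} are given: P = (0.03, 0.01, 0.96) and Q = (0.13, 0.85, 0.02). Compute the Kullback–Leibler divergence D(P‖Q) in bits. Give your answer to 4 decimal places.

D(P‖Q) = Σ p·log₂(p/q).
  0.03·log₂(0.03/0.13) = -0.06346
  0.01·log₂(0.01/0.85) = -0.06409
  0.96·log₂(0.96/0.02) = 5.36156
D(P‖Q) = 5.2340 bits.

5.2340 bits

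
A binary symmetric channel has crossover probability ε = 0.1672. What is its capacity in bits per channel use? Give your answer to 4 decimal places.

0.3487 bits

Binary symmetric channel: C = 1 − h₂(ε) where h₂ is the binary entropy function.
h₂(0.1672) = −0.1672·log₂0.1672 − 0.8328·log₂0.8328 = 0.6513.
C = 1 − 0.6513 = 0.3487 bits per channel use.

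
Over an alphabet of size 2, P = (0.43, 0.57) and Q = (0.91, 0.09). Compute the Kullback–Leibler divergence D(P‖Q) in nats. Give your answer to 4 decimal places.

0.7298 nats

D(P‖Q) = Σ p·ln(p/q).
  0.43·ln(0.43/0.91) = -0.32235
  0.57·ln(0.57/0.09) = 1.05212
D(P‖Q) = 0.7298 nats.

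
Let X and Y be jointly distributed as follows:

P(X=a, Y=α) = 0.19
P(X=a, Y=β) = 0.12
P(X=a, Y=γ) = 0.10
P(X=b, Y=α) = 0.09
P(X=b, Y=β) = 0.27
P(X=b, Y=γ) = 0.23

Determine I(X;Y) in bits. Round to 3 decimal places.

Marginals: p(X) = (0.4100, 0.5900), p(Y) = (0.2800, 0.3900, 0.3300).
I(X;Y) = Σ p(x,y)·log₂[p(x,y)/(p(x)p(y))].
  (a,α): 0.19·log₂(1.6551) = 0.1381
  (a,β): 0.12·log₂(0.7505) = -0.0497
  (a,γ): 0.10·log₂(0.7391) = -0.0436
  (b,α): 0.09·log₂(0.5448) = -0.0789
  (b,β): 0.27·log₂(1.1734) = 0.0623
  (b,γ): 0.23·log₂(1.1813) = 0.0553
Sum = 0.084 bits.

0.084 bits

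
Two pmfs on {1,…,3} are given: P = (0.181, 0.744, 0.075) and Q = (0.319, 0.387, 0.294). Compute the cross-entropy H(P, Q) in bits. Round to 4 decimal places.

H(P,Q) = −Σ p·log₂ q.
  −0.181·log₂(0.319) = 0.29836
  −0.744·log₂(0.387) = 1.01898
  −0.075·log₂(0.294) = 0.13246
H(P,Q) = 1.4498 bits.

1.4498 bits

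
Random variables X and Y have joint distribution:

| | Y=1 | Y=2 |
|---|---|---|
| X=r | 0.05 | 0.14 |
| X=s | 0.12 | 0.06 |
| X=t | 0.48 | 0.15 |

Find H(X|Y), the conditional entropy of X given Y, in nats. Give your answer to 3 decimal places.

0.838 nats

Marginals: p(X) = (0.1900, 0.1800, 0.6300), p(Y) = (0.6500, 0.3500).
H(X|Y) = Σ p(Y) · H(X|Y=·).
  Y=1: p=0.6500, H(X|Y=1) = 0.7331
  Y=2: p=0.3500, H(X|Y=2) = 1.0320
Weighted sum = 0.838 nats.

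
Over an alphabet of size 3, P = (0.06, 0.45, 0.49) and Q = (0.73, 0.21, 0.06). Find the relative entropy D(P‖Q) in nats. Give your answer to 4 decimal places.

1.2221 nats

D(P‖Q) = Σ p·ln(p/q).
  0.06·ln(0.06/0.73) = -0.14992
  0.45·ln(0.45/0.21) = 0.34296
  0.49·ln(0.49/0.06) = 1.02903
D(P‖Q) = 1.2221 nats.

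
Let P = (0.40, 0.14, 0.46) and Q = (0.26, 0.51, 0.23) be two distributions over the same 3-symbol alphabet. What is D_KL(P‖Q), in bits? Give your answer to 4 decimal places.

0.4475 bits

D(P‖Q) = Σ p·log₂(p/q).
  0.40·log₂(0.40/0.26) = 0.24860
  0.14·log₂(0.14/0.51) = -0.26111
  0.46·log₂(0.46/0.23) = 0.46000
D(P‖Q) = 0.4475 bits.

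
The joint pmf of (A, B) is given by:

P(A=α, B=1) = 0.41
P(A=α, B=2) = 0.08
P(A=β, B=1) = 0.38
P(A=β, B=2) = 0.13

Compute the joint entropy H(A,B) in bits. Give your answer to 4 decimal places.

H(A,B) = −Σ p(x,y)·log₂ p(x,y) over all 4 cells.
  cell (α,1): −0.41·log₂0.41 = 0.52738
  cell (α,2): −0.08·log₂0.08 = 0.29151
  cell (β,1): −0.38·log₂0.38 = 0.53045
  cell (β,2): −0.13·log₂0.13 = 0.38264
Sum = 1.7320 bits.

1.7320 bits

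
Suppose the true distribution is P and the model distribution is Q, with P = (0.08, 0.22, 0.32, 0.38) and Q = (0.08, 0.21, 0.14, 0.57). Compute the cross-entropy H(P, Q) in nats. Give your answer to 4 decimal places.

H(P,Q) = −Σ p·ln q.
  −0.08·ln(0.08) = 0.20206
  −0.22·ln(0.21) = 0.34334
  −0.32·ln(0.14) = 0.62916
  −0.38·ln(0.57) = 0.21361
H(P,Q) = 1.3882 nats.

1.3882 nats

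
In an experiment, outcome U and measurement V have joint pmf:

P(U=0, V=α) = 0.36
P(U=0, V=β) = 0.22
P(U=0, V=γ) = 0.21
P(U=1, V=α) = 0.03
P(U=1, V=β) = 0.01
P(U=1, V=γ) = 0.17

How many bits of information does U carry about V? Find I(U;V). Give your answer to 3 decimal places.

Marginals: p(U) = (0.7900, 0.2100), p(V) = (0.3900, 0.2300, 0.3800).
I(U;V) = H(U) + H(V) − H(U,V).
H(U) = 0.7415, H(V) = 1.5479, H(U,V) = 2.1368.
I(U;V) = 0.7415 + 1.5479 − 2.1368 = 0.153 bits.

0.153 bits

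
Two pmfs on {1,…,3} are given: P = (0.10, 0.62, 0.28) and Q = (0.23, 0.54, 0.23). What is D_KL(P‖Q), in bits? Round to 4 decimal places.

D(P‖Q) = Σ p·log₂(p/q).
  0.10·log₂(0.10/0.23) = -0.12016
  0.62·log₂(0.62/0.54) = 0.12357
  0.28·log₂(0.28/0.23) = 0.07946
D(P‖Q) = 0.0829 bits.

0.0829 bits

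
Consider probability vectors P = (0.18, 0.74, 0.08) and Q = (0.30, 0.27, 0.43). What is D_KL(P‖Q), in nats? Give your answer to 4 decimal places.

D(P‖Q) = Σ p·ln(p/q).
  0.18·ln(0.18/0.30) = -0.09195
  0.74·ln(0.74/0.27) = 0.74609
  0.08·ln(0.08/0.43) = -0.13454
D(P‖Q) = 0.5196 nats.

0.5196 nats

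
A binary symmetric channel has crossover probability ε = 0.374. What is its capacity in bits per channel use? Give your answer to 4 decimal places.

Binary symmetric channel: C = 1 − h₂(ε) where h₂ is the binary entropy function.
h₂(0.374) = −0.374·log₂0.374 − 0.626·log₂0.626 = 0.9537.
C = 1 − 0.9537 = 0.0463 bits per channel use.

0.0463 bits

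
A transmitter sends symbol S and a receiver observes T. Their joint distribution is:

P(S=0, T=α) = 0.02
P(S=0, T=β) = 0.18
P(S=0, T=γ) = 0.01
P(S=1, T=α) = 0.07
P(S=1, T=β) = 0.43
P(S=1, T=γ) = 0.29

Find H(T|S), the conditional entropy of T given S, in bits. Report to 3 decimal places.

Chain rule: H(T|S) = H(S,T) − H(S).
Marginals: p(S) = (0.2100, 0.7900), p(T) = (0.0900, 0.6100, 0.3000).
H(S,T) = 1.9346 bits; H(S) = 0.7415 bits.
H(T|S) = 1.9346 − 0.7415 = 1.193 bits.

1.193 bits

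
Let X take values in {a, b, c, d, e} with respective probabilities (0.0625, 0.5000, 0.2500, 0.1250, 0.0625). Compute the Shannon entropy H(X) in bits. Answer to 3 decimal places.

H(X) = −Σ p·log₂ p.
  −(0.0625)·log₂(0.0625) = 0.2500
  −(0.5000)·log₂(0.5000) = 0.5000
  −(0.2500)·log₂(0.2500) = 0.5000
  −(0.1250)·log₂(0.1250) = 0.3750
  −(0.0625)·log₂(0.0625) = 0.2500
Sum: 0.2500 + 0.5000 + 0.5000 + 0.3750 + 0.2500 = 1.875 bits.

1.875 bits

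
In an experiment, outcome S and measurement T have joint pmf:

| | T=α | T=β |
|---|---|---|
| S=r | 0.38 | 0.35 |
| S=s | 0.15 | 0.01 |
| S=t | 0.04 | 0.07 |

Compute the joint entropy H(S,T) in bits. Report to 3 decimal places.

H(S,T) = −Σ p(x,y)·log₂ p(x,y) over all 6 cells.
  cell (r,α): −0.38·log₂0.38 = 0.5305
  cell (r,β): −0.35·log₂0.35 = 0.5301
  cell (s,α): −0.15·log₂0.15 = 0.4105
  cell (s,β): −0.01·log₂0.01 = 0.0664
  cell (t,α): −0.04·log₂0.04 = 0.1858
  cell (t,β): −0.07·log₂0.07 = 0.2686
Sum = 1.992 bits.

1.992 bits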